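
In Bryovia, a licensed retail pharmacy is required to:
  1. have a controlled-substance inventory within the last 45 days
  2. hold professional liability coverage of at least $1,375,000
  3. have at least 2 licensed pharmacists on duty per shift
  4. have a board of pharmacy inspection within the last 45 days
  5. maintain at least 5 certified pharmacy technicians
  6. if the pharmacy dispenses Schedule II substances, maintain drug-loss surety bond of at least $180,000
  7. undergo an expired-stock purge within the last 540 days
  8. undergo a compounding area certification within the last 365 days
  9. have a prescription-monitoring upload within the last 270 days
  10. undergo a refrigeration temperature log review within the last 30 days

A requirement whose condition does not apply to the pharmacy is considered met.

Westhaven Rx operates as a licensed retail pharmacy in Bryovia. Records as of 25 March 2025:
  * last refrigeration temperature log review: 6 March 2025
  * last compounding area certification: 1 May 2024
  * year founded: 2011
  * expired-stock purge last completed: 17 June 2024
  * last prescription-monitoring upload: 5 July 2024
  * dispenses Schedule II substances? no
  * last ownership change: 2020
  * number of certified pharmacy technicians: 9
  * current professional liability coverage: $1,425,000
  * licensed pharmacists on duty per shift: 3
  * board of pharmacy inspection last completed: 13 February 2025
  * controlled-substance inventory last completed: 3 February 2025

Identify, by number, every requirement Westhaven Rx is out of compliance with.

1. controlled-substance inventory 50 days ago vs limit 45 → not met
2. professional liability coverage $1,425,000 ≥ $1,375,000 → met
3. licensed pharmacists on duty per shift 3 ≥ 2 → met
4. board of pharmacy inspection 40 days ago vs limit 45 → met
5. certified pharmacy technicians 9 ≥ 5 → met
6. condition 'dispenses Schedule II substances' does not hold → requirement n/a → met
7. expired-stock purge 281 days ago vs limit 540 → met
8. compounding area certification 328 days ago vs limit 365 → met
9. prescription-monitoring upload 263 days ago vs limit 270 → met
10. refrigeration temperature log review 19 days ago vs limit 30 → met
Not met: 1

1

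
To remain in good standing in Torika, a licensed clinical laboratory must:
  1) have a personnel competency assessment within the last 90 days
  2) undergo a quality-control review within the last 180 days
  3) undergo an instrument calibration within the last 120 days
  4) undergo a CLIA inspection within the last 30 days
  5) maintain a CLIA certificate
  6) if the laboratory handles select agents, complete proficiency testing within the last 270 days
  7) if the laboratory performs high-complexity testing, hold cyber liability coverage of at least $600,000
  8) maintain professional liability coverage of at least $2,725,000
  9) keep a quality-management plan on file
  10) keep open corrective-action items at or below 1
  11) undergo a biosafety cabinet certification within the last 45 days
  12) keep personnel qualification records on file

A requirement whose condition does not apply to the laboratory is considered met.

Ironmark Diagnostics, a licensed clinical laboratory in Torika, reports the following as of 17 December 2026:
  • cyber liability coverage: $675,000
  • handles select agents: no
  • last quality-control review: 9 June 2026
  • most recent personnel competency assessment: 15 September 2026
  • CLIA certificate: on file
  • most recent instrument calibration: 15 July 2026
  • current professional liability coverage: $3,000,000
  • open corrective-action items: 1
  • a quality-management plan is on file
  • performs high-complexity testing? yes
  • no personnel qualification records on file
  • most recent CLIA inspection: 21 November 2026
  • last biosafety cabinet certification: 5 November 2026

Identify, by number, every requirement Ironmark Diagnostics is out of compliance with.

1, 2, 3, 12

1. personnel competency assessment 93 days ago vs limit 90 → not met
2. quality-control review 191 days ago vs limit 180 → not met
3. instrument calibration 155 days ago vs limit 120 → not met
4. CLIA inspection 26 days ago vs limit 30 → met
5. CLIA certificate present → met
6. condition 'handles select agents' does not hold → requirement n/a → met
7. condition 'performs high-complexity testing' holds; cyber liability coverage $675,000 ≥ $600,000 → met
8. professional liability coverage $3,000,000 ≥ $2,725,000 → met
9. quality-management plan present → met
10. open corrective-action items 1 ≤ 1 → met
11. biosafety cabinet certification 42 days ago vs limit 45 → met
12. personnel qualification records absent → not met
Not met: 1, 2, 3, 12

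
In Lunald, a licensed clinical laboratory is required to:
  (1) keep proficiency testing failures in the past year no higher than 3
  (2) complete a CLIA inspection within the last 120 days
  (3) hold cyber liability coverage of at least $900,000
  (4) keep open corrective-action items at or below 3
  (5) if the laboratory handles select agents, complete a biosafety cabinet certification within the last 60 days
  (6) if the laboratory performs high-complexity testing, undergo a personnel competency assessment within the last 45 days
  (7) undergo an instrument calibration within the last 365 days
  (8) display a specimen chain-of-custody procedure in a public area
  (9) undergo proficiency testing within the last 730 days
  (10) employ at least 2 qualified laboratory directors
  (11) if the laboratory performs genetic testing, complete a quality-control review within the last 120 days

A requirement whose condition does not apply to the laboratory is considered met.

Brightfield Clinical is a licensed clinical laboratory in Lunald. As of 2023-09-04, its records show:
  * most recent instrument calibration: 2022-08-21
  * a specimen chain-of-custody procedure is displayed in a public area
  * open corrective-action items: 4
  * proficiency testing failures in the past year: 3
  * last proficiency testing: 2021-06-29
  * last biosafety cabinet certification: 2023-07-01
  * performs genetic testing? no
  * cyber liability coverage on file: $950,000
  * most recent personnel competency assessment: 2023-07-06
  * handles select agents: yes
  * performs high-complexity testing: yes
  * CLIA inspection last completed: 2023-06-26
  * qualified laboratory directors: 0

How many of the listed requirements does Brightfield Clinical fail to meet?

1. proficiency testing failures in the past year 3 ≤ 3 → met
2. CLIA inspection 70 days ago vs limit 120 → met
3. cyber liability coverage $950,000 ≥ $900,000 → met
4. open corrective-action items 4 > 3 → not met
5. condition 'handles select agents' holds; biosafety cabinet certification 65 days ago vs limit 60 → not met
6. condition 'performs high-complexity testing' holds; personnel competency assessment 60 days ago vs limit 45 → not met
7. instrument calibration 379 days ago vs limit 365 → not met
8. specimen chain-of-custody procedure present → met
9. proficiency testing 797 days ago vs limit 730 → not met
10. qualified laboratory directors 0 < 2 → not met
11. condition 'performs genetic testing' does not hold → requirement n/a → met
Not met: 6 of 11

6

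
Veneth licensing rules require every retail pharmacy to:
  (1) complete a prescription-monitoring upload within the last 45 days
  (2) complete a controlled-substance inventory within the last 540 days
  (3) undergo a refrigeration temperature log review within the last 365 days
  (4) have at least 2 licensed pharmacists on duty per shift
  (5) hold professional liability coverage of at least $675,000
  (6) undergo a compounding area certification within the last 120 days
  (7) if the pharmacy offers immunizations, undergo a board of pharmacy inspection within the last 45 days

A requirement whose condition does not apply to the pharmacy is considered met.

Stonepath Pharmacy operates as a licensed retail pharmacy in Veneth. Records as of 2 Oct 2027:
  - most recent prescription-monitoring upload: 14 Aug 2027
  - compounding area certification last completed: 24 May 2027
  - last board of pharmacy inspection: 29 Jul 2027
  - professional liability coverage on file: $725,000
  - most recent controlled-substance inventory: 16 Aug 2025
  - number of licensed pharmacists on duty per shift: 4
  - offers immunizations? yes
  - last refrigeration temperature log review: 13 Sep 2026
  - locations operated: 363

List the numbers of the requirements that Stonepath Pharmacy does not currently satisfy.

1. prescription-monitoring upload 49 days ago vs limit 45 → not met
2. controlled-substance inventory 777 days ago vs limit 540 → not met
3. refrigeration temperature log review 384 days ago vs limit 365 → not met
4. licensed pharmacists on duty per shift 4 ≥ 2 → met
5. professional liability coverage $725,000 ≥ $675,000 → met
6. compounding area certification 131 days ago vs limit 120 → not met
7. condition 'offers immunizations' holds; board of pharmacy inspection 65 days ago vs limit 45 → not met
Not met: 1, 2, 3, 6, 7

1, 2, 3, 6, 7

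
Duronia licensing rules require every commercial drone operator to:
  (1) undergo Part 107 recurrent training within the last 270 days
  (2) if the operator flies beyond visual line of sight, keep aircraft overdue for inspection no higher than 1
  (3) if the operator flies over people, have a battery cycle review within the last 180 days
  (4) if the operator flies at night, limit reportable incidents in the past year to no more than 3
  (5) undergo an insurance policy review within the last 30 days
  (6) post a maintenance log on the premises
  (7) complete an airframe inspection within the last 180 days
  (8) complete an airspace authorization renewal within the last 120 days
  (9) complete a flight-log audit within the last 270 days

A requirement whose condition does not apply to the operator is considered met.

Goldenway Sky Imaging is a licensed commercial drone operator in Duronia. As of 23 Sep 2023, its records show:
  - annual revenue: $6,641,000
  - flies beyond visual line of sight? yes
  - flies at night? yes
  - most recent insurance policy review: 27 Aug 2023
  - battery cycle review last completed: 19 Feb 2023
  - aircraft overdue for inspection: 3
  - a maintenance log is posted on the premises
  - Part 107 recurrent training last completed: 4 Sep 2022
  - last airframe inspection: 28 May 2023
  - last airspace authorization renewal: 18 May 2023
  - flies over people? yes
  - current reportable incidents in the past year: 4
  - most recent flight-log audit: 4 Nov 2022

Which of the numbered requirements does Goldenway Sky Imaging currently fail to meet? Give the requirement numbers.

1, 2, 3, 4, 8, 9

1. Part 107 recurrent training 384 days ago vs limit 270 → not met
2. condition 'flies beyond visual line of sight' holds; aircraft overdue for inspection 3 > 1 → not met
3. condition 'flies over people' holds; battery cycle review 216 days ago vs limit 180 → not met
4. condition 'flies at night' holds; reportable incidents in the past year 4 > 3 → not met
5. insurance policy review 27 days ago vs limit 30 → met
6. maintenance log present → met
7. airframe inspection 118 days ago vs limit 180 → met
8. airspace authorization renewal 128 days ago vs limit 120 → not met
9. flight-log audit 323 days ago vs limit 270 → not met
Not met: 1, 2, 3, 4, 8, 9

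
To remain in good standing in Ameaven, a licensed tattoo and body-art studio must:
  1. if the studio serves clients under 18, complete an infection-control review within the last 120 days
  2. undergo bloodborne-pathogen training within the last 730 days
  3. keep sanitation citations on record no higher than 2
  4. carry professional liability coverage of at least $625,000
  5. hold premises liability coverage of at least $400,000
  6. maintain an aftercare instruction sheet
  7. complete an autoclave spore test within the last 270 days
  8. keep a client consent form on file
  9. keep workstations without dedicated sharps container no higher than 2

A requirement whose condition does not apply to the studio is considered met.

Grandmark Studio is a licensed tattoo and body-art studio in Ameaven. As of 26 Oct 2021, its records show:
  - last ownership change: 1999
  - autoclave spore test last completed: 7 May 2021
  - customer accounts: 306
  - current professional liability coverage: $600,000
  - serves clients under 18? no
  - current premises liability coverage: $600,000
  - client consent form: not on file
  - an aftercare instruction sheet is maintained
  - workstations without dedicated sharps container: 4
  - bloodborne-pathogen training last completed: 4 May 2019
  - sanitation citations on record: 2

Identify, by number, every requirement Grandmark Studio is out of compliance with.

1. condition 'serves clients under 18' does not hold → requirement n/a → met
2. bloodborne-pathogen training 906 days ago vs limit 730 → not met
3. sanitation citations on record 2 ≤ 2 → met
4. professional liability coverage $600,000 < $625,000 → not met
5. premises liability coverage $600,000 ≥ $400,000 → met
6. aftercare instruction sheet present → met
7. autoclave spore test 172 days ago vs limit 270 → met
8. client consent form absent → not met
9. workstations without dedicated sharps container 4 > 2 → not met
Not met: 2, 4, 8, 9

2, 4, 8, 9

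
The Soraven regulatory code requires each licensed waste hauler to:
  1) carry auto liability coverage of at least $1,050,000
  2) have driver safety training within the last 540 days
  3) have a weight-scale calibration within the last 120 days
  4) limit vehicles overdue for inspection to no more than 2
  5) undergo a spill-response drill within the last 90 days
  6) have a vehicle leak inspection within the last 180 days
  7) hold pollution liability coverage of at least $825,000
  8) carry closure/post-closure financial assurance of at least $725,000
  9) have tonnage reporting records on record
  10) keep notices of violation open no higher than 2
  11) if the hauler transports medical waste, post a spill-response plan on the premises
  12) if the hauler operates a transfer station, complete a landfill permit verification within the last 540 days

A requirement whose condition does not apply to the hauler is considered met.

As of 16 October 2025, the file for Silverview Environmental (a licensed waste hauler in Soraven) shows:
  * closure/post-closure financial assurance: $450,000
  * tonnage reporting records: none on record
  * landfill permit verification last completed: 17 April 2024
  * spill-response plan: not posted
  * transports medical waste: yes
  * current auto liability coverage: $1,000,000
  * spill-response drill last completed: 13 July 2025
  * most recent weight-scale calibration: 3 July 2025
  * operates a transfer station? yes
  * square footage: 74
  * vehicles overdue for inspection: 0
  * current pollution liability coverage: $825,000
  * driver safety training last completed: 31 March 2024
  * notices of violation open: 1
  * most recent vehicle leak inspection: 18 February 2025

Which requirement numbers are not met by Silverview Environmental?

1, 2, 5, 6, 8, 9, 11, 12

1. auto liability coverage $1,000,000 < $1,050,000 → not met
2. driver safety training 564 days ago vs limit 540 → not met
3. weight-scale calibration 105 days ago vs limit 120 → met
4. vehicles overdue for inspection 0 ≤ 2 → met
5. spill-response drill 95 days ago vs limit 90 → not met
6. vehicle leak inspection 240 days ago vs limit 180 → not met
7. pollution liability coverage $825,000 ≥ $825,000 → met
8. closure/post-closure financial assurance $450,000 < $725,000 → not met
9. tonnage reporting records absent → not met
10. notices of violation open 1 ≤ 2 → met
11. condition 'transports medical waste' holds; spill-response plan absent → not met
12. condition 'operates a transfer station' holds; landfill permit verification 547 days ago vs limit 540 → not met
Not met: 1, 2, 5, 6, 8, 9, 11, 12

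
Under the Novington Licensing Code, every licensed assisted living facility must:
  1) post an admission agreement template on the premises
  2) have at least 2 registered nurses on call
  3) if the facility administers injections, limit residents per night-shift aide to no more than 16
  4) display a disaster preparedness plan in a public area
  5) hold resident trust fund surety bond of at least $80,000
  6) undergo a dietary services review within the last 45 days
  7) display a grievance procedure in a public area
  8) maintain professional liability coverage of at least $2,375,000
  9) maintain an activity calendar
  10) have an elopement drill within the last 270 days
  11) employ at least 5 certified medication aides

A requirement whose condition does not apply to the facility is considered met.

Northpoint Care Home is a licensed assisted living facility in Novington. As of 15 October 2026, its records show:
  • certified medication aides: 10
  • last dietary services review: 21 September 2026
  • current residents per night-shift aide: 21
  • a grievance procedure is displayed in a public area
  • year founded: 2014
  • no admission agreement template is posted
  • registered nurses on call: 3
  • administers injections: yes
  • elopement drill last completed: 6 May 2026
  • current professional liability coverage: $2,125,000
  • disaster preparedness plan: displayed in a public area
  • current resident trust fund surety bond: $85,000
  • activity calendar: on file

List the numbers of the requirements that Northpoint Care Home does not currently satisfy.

1. admission agreement template absent → not met
2. registered nurses on call 3 ≥ 2 → met
3. condition 'administers injections' holds; residents per night-shift aide 21 > 16 → not met
4. disaster preparedness plan present → met
5. resident trust fund surety bond $85,000 ≥ $80,000 → met
6. dietary services review 24 days ago vs limit 45 → met
7. grievance procedure present → met
8. professional liability coverage $2,125,000 < $2,375,000 → not met
9. activity calendar present → met
10. elopement drill 162 days ago vs limit 270 → met
11. certified medication aides 10 ≥ 5 → met
Not met: 1, 3, 8

1, 3, 8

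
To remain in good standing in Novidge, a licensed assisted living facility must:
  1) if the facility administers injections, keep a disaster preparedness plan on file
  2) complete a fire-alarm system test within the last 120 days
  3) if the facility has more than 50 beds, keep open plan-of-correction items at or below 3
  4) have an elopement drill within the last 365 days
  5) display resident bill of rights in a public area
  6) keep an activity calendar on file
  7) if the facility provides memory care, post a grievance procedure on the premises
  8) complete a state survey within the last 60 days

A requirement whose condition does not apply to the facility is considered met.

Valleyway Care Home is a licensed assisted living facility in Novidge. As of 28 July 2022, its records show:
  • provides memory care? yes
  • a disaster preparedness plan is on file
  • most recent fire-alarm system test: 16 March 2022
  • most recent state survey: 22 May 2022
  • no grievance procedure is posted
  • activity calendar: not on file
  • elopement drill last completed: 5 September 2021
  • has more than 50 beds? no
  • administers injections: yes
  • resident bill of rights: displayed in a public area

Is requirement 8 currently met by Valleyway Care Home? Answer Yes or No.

No

8. state survey 67 days ago vs limit 60 → not met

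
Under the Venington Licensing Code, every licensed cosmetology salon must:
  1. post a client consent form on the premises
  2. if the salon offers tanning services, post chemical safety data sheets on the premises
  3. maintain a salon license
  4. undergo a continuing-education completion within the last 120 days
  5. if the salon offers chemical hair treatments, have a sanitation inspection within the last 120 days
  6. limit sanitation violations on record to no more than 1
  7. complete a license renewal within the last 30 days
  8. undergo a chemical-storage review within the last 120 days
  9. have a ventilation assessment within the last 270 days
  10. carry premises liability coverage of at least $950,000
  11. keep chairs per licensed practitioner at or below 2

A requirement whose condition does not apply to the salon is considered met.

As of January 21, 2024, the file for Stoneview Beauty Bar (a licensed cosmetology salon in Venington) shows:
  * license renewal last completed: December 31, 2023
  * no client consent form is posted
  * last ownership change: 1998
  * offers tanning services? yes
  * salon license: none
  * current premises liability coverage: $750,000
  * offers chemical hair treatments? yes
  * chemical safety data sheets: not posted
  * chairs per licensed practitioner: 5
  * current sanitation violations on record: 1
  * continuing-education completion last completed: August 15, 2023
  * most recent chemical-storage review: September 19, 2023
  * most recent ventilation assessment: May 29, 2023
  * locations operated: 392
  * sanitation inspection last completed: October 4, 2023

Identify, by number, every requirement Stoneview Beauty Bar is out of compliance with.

1. client consent form absent → not met
2. condition 'offers tanning services' holds; chemical safety data sheets absent → not met
3. salon license absent → not met
4. continuing-education completion 159 days ago vs limit 120 → not met
5. condition 'offers chemical hair treatments' holds; sanitation inspection 109 days ago vs limit 120 → met
6. sanitation violations on record 1 ≤ 1 → met
7. license renewal 21 days ago vs limit 30 → met
8. chemical-storage review 124 days ago vs limit 120 → not met
9. ventilation assessment 237 days ago vs limit 270 → met
10. premises liability coverage $750,000 < $950,000 → not met
11. chairs per licensed practitioner 5 > 2 → not met
Not met: 1, 2, 3, 4, 8, 10, 11

1, 2, 3, 4, 8, 10, 11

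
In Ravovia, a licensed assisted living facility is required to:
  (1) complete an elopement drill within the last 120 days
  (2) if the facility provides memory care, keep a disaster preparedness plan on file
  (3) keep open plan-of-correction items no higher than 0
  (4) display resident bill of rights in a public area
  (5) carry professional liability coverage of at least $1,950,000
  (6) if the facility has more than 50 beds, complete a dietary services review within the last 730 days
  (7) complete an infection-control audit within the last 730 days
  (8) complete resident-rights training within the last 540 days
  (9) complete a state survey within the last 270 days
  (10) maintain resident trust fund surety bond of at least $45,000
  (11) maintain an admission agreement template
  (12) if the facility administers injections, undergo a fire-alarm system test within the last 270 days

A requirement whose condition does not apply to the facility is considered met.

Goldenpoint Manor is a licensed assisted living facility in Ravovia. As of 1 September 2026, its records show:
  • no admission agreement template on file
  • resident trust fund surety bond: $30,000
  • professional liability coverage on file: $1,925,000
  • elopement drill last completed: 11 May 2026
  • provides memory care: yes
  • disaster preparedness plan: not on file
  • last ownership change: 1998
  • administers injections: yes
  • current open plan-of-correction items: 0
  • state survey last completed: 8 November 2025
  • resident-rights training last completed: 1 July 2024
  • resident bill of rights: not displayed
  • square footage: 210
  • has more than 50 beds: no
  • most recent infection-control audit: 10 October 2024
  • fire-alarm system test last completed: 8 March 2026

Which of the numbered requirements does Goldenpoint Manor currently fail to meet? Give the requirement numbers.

1. elopement drill 113 days ago vs limit 120 → met
2. condition 'provides memory care' holds; disaster preparedness plan absent → not met
3. open plan-of-correction items 0 ≤ 0 → met
4. resident bill of rights absent → not met
5. professional liability coverage $1,925,000 < $1,950,000 → not met
6. condition 'has more than 50 beds' does not hold → requirement n/a → met
7. infection-control audit 691 days ago vs limit 730 → met
8. resident-rights training 792 days ago vs limit 540 → not met
9. state survey 297 days ago vs limit 270 → not met
10. resident trust fund surety bond $30,000 < $45,000 → not met
11. admission agreement template absent → not met
12. condition 'administers injections' holds; fire-alarm system test 177 days ago vs limit 270 → met
Not met: 2, 4, 5, 8, 9, 10, 11

2, 4, 5, 8, 9, 10, 11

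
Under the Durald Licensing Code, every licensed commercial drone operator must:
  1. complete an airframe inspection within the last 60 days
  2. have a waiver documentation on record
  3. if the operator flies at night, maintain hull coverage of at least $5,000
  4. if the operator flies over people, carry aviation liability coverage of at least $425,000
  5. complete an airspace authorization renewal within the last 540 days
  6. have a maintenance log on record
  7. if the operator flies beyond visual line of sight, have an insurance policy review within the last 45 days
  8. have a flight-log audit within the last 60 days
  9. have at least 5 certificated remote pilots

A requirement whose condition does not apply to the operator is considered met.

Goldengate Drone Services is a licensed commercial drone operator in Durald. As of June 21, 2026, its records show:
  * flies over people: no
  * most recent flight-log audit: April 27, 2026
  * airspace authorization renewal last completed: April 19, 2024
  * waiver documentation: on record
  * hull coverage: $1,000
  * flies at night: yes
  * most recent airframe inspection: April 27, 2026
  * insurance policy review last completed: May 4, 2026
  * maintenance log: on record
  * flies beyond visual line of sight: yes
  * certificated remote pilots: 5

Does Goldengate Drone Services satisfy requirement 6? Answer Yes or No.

6. maintenance log present → met

Yes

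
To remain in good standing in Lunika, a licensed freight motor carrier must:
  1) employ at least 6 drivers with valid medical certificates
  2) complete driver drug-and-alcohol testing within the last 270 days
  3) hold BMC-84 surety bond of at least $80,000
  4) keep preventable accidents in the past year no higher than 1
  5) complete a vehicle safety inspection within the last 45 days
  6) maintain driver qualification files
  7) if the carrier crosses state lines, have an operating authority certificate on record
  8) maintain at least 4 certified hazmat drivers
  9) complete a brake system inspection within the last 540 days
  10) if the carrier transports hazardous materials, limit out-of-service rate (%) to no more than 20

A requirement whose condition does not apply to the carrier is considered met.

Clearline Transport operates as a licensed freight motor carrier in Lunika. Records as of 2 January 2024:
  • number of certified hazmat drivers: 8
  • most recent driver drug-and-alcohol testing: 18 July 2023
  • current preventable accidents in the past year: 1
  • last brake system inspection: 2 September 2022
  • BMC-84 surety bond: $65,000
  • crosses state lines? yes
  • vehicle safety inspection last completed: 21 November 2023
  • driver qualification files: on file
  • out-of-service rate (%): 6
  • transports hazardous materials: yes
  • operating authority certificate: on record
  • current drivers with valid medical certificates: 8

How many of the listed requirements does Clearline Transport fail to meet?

1

1. drivers with valid medical certificates 8 ≥ 6 → met
2. driver drug-and-alcohol testing 168 days ago vs limit 270 → met
3. BMC-84 surety bond $65,000 < $80,000 → not met
4. preventable accidents in the past year 1 ≤ 1 → met
5. vehicle safety inspection 42 days ago vs limit 45 → met
6. driver qualification files present → met
7. condition 'crosses state lines' holds; operating authority certificate present → met
8. certified hazmat drivers 8 ≥ 4 → met
9. brake system inspection 487 days ago vs limit 540 → met
10. condition 'transports hazardous materials' holds; out-of-service rate (%) 6 ≤ 20 → met
Not met: 1 of 10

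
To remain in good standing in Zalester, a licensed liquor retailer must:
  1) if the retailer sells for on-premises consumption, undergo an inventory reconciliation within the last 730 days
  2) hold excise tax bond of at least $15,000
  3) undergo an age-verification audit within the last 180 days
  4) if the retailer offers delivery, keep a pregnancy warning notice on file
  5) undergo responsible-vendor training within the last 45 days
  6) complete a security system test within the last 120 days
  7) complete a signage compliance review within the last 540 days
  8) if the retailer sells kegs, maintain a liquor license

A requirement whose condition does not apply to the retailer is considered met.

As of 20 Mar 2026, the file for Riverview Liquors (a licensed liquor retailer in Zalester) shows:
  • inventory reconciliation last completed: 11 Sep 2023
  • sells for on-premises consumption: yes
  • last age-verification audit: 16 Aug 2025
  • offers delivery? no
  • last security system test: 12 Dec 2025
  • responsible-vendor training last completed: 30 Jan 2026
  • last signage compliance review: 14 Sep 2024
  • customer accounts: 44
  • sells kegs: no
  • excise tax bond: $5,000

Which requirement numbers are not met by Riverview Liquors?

1. condition 'sells for on-premises consumption' holds; inventory reconciliation 921 days ago vs limit 730 → not met
2. excise tax bond $5,000 < $15,000 → not met
3. age-verification audit 216 days ago vs limit 180 → not met
4. condition 'offers delivery' does not hold → requirement n/a → met
5. responsible-vendor training 49 days ago vs limit 45 → not met
6. security system test 98 days ago vs limit 120 → met
7. signage compliance review 552 days ago vs limit 540 → not met
8. condition 'sells kegs' does not hold → requirement n/a → met
Not met: 1, 2, 3, 5, 7

1, 2, 3, 5, 7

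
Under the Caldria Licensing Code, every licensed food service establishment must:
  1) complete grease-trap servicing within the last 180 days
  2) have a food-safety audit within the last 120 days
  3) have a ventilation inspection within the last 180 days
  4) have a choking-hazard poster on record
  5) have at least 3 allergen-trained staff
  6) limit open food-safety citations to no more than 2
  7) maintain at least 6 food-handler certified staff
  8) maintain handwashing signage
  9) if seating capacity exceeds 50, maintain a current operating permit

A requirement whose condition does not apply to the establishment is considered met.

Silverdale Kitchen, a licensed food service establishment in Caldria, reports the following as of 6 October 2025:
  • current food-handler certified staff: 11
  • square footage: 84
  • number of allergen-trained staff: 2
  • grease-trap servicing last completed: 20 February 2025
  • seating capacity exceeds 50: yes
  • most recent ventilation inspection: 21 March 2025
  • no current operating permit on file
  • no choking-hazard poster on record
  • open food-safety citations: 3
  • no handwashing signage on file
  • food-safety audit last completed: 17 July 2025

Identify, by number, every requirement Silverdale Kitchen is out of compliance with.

1. grease-trap servicing 228 days ago vs limit 180 → not met
2. food-safety audit 81 days ago vs limit 120 → met
3. ventilation inspection 199 days ago vs limit 180 → not met
4. choking-hazard poster absent → not met
5. allergen-trained staff 2 < 3 → not met
6. open food-safety citations 3 > 2 → not met
7. food-handler certified staff 11 ≥ 6 → met
8. handwashing signage absent → not met
9. condition 'seating capacity exceeds 50' holds; current operating permit absent → not met
Not met: 1, 3, 4, 5, 6, 8, 9

1, 3, 4, 5, 6, 8, 9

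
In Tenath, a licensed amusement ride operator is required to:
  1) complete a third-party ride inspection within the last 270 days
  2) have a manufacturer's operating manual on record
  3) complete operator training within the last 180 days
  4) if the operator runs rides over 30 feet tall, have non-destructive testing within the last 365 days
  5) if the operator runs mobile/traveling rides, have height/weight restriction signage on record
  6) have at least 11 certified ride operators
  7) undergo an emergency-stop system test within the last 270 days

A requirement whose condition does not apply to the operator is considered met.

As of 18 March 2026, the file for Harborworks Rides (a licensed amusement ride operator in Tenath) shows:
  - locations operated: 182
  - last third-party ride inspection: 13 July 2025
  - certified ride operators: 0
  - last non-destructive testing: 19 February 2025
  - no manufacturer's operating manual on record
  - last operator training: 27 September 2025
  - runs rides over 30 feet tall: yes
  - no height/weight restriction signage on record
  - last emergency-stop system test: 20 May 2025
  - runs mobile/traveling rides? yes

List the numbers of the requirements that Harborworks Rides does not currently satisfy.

1. third-party ride inspection 248 days ago vs limit 270 → met
2. manufacturer's operating manual absent → not met
3. operator training 172 days ago vs limit 180 → met
4. condition 'runs rides over 30 feet tall' holds; non-destructive testing 392 days ago vs limit 365 → not met
5. condition 'runs mobile/traveling rides' holds; height/weight restriction signage absent → not met
6. certified ride operators 0 < 11 → not met
7. emergency-stop system test 302 days ago vs limit 270 → not met
Not met: 2, 4, 5, 6, 7

2, 4, 5, 6, 7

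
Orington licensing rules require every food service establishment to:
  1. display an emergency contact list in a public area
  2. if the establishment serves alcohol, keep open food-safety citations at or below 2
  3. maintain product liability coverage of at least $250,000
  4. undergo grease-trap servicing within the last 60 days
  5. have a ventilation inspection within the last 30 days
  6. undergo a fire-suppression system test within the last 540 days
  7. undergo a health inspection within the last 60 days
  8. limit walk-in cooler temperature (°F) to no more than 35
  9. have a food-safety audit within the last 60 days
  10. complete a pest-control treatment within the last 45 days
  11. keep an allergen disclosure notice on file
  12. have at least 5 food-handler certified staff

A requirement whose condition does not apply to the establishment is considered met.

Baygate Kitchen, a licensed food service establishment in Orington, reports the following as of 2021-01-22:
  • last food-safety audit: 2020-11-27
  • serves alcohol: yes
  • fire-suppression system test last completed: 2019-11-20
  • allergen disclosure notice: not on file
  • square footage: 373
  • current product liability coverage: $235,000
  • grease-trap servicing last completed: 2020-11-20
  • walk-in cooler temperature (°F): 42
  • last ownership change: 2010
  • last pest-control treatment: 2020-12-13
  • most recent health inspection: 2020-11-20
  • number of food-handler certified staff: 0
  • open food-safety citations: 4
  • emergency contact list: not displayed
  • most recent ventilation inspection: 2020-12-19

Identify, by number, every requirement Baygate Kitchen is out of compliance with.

1, 2, 3, 4, 5, 7, 8, 11, 12

1. emergency contact list absent → not met
2. condition 'serves alcohol' holds; open food-safety citations 4 > 2 → not met
3. product liability coverage $235,000 < $250,000 → not met
4. grease-trap servicing 63 days ago vs limit 60 → not met
5. ventilation inspection 34 days ago vs limit 30 → not met
6. fire-suppression system test 429 days ago vs limit 540 → met
7. health inspection 63 days ago vs limit 60 → not met
8. walk-in cooler temperature (°F) 42 > 35 → not met
9. food-safety audit 56 days ago vs limit 60 → met
10. pest-control treatment 40 days ago vs limit 45 → met
11. allergen disclosure notice absent → not met
12. food-handler certified staff 0 < 5 → not met
Not met: 1, 2, 3, 4, 5, 7, 8, 11, 12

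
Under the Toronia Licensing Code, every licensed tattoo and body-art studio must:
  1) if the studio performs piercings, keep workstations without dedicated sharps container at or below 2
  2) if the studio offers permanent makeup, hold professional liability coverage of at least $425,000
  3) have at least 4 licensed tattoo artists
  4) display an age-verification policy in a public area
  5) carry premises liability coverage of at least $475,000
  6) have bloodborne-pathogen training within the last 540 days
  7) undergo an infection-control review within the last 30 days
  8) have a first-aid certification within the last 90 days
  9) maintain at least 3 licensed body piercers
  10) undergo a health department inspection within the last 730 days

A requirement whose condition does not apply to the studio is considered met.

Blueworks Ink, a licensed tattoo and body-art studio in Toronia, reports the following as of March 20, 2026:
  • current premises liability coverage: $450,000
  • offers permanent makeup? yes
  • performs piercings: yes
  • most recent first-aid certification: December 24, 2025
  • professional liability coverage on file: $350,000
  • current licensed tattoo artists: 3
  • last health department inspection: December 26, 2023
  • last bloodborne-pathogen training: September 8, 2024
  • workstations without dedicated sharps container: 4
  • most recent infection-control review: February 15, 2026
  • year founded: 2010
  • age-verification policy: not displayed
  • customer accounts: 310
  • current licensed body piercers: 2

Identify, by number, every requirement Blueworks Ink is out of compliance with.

1, 2, 3, 4, 5, 6, 7, 9, 10

1. condition 'performs piercings' holds; workstations without dedicated sharps container 4 > 2 → not met
2. condition 'offers permanent makeup' holds; professional liability coverage $350,000 < $425,000 → not met
3. licensed tattoo artists 3 < 4 → not met
4. age-verification policy absent → not met
5. premises liability coverage $450,000 < $475,000 → not met
6. bloodborne-pathogen training 558 days ago vs limit 540 → not met
7. infection-control review 33 days ago vs limit 30 → not met
8. first-aid certification 86 days ago vs limit 90 → met
9. licensed body piercers 2 < 3 → not met
10. health department inspection 815 days ago vs limit 730 → not met
Not met: 1, 2, 3, 4, 5, 6, 7, 9, 10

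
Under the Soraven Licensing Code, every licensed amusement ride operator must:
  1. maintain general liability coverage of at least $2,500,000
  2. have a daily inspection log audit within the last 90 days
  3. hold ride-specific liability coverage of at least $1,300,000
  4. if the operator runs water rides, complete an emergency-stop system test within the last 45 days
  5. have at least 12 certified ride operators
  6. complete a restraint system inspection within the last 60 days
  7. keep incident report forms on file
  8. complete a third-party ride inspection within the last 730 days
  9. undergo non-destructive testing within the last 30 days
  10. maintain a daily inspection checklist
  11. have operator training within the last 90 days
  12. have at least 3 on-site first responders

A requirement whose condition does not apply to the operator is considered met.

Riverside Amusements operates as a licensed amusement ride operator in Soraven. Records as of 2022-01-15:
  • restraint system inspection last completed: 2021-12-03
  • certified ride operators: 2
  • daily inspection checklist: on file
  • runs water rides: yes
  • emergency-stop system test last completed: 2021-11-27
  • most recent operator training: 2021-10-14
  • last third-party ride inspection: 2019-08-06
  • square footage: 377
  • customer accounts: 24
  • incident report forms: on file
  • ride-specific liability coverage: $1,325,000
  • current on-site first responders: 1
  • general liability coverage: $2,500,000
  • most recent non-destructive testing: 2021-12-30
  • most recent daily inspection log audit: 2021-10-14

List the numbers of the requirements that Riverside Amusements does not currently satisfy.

1. general liability coverage $2,500,000 ≥ $2,500,000 → met
2. daily inspection log audit 93 days ago vs limit 90 → not met
3. ride-specific liability coverage $1,325,000 ≥ $1,300,000 → met
4. condition 'runs water rides' holds; emergency-stop system test 49 days ago vs limit 45 → not met
5. certified ride operators 2 < 12 → not met
6. restraint system inspection 43 days ago vs limit 60 → met
7. incident report forms present → met
8. third-party ride inspection 893 days ago vs limit 730 → not met
9. non-destructive testing 16 days ago vs limit 30 → met
10. daily inspection checklist present → met
11. operator training 93 days ago vs limit 90 → not met
12. on-site first responders 1 < 3 → not met
Not met: 2, 4, 5, 8, 11, 12

2, 4, 5, 8, 11, 12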